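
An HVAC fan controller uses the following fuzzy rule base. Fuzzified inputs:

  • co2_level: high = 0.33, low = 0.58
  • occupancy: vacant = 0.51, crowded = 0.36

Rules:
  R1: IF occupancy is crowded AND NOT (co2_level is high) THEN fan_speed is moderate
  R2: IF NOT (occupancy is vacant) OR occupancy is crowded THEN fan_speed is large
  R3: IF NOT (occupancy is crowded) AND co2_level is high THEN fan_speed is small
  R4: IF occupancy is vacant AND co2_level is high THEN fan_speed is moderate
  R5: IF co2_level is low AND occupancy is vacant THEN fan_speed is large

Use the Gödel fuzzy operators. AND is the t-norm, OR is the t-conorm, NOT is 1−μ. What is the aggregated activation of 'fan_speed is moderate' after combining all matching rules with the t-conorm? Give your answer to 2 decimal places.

R1: crowded=0.36, ¬high=1−0.33=0.67; AND[min(a, b)] → w = 0.36
R2: ¬vacant=1−0.51=0.49, crowded=0.36; OR[max(a, b)] → w = 0.49
R3: ¬crowded=1−0.36=0.64, high=0.33; AND[min(a, b)] → w = 0.33
R4: vacant=0.51, high=0.33; AND[min(a, b)] → w = 0.33
R5: low=0.58, vacant=0.51; AND[min(a, b)] → w = 0.51
Rules with consequent 'moderate': {R1, R4} → strengths 0.36, 0.33
Aggregate via t-conorm [max(a, b)]: 0.36

0.36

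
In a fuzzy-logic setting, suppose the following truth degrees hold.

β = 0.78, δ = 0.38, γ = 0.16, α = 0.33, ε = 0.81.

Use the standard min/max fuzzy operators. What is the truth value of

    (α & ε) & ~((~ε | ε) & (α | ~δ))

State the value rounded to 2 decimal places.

α & ε = min(a, b) on (0.33, 0.81) = 0.33
~ε = 1 − 0.81 = 0.19
~ε | ε = max(a, b) on (0.19, 0.81) = 0.81
~δ = 1 − 0.38 = 0.62
α | ~δ = max(a, b) on (0.33, 0.62) = 0.62
(~ε | ε) & (α | ~δ) = min(a, b) on (0.81, 0.62) = 0.62
~((~ε | ε) & (α | ~δ)) = 1 − 0.62 = 0.38
(α & ε) & ~((~ε | ε) & (α | ~δ)) = min(a, b) on (0.33, 0.38) = 0.33

0.33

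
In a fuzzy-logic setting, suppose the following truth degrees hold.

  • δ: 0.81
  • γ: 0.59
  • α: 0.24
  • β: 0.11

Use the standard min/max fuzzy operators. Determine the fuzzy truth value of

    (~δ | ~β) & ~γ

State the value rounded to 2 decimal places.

0.41

~δ = 1 − 0.81 = 0.19
~β = 1 − 0.11 = 0.89
~δ | ~β = max(a, b) on (0.19, 0.89) = 0.89
~γ = 1 − 0.59 = 0.41
(~δ | ~β) & ~γ = min(a, b) on (0.89, 0.41) = 0.41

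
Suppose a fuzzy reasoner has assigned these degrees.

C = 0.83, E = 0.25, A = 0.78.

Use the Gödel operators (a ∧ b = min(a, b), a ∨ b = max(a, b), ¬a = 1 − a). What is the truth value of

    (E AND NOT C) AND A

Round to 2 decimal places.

NOT C = 1 − 0.83 = 0.17
E AND NOT C = min(a, b) on (0.25, 0.17) = 0.17
(E AND NOT C) AND A = min(a, b) on (0.17, 0.78) = 0.17

0.17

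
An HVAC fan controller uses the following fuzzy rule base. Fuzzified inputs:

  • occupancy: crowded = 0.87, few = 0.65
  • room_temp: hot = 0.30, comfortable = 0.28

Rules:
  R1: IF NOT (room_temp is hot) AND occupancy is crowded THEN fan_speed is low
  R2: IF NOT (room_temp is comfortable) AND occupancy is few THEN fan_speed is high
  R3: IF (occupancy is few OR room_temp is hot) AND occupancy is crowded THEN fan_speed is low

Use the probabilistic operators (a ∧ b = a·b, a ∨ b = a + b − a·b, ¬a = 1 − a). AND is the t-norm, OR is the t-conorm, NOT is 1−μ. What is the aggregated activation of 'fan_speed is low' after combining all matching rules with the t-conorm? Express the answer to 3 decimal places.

0.866

R1: ¬hot=1−0.30=0.70, crowded=0.87; AND[a·b] → w = 0.6090
R2: ¬comfortable=1−0.28=0.72, few=0.65; AND[a·b] → w = 0.4680
R3: (few=0.65 OR hot=0.30) = 0.7550; AND[a·b] with crowded=0.87 → w = 0.6568
Rules with consequent 'low': {R1, R3} → strengths 0.6090, 0.6568
Aggregate via t-conorm [a + b − a·b]: 0.8658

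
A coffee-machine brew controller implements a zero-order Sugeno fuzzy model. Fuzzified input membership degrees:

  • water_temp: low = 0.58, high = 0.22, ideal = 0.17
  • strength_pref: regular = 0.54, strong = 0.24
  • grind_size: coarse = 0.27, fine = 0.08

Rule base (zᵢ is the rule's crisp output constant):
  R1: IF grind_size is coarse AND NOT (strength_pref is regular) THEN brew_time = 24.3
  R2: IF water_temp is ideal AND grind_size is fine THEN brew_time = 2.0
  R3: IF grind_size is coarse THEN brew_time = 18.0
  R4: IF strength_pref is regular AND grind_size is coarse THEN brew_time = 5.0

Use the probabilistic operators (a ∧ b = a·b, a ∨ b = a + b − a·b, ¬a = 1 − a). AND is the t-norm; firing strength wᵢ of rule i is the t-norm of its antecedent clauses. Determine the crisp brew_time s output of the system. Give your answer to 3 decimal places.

15.597

R1 (z=24.3): coarse=0.27, ¬regular=1−0.54=0.46; AND[a·b] → w = 0.1242
R2 (z=2.0): ideal=0.17, fine=0.08; AND[a·b] → w = 0.0136
R3 (z=18.0): coarse=0.27 → w = 0.2700
R4 (z=5.0): regular=0.54, coarse=0.27; AND[a·b] → w = 0.1458
Weighted average = (0.1242·24.3 + 0.0136·2.0 + 0.2700·18.0 + 0.1458·5.0) / (0.1242 + 0.0136 + 0.2700 + 0.1458)
  = 8.6343 / 0.5536 = 15.597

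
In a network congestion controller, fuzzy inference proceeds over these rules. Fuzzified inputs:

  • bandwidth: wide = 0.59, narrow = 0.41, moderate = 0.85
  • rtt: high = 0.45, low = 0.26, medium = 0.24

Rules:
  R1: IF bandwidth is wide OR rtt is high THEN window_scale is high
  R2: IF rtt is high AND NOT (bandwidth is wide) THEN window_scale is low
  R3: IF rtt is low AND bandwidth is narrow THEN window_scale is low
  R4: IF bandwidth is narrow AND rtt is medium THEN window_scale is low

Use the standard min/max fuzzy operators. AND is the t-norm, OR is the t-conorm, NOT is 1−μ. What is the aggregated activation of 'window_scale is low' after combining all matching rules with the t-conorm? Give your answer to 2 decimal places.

0.41

R1: wide=0.59, high=0.45; OR[max(a, b)] → w = 0.59
R2: high=0.45, ¬wide=1−0.59=0.41; AND[min(a, b)] → w = 0.41
R3: low=0.26, narrow=0.41; AND[min(a, b)] → w = 0.26
R4: narrow=0.41, medium=0.24; AND[min(a, b)] → w = 0.24
Rules with consequent 'low': {R2, R3, R4} → strengths 0.41, 0.26, 0.24
Aggregate via t-conorm [max(a, b)]: 0.41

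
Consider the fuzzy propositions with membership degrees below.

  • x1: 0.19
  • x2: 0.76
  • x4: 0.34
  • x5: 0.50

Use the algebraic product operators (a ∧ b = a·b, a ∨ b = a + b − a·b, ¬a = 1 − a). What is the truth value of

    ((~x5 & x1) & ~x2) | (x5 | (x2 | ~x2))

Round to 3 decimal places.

0.911

~x5 = 1 − 0.5000 = 0.5000
~x5 & x1 = a·b on (0.5000, 0.1900) = 0.0950
~x2 = 1 − 0.7600 = 0.2400
(~x5 & x1) & ~x2 = a·b on (0.0950, 0.2400) = 0.0228
~x2 = 1 − 0.7600 = 0.2400
x2 | ~x2 = a + b − a·b on (0.7600, 0.2400) = 0.8176
x5 | (x2 | ~x2) = a + b − a·b on (0.5000, 0.8176) = 0.9088
((~x5 & x1) & ~x2) | (x5 | (x2 | ~x2)) = a + b − a·b on (0.0228, 0.9088) = 0.9109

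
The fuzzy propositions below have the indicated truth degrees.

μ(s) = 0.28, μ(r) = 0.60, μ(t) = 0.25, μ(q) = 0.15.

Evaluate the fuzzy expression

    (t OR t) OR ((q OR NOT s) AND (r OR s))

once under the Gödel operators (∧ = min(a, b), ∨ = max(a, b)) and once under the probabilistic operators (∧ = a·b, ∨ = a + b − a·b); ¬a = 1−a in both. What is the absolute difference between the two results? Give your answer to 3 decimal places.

Under Gödel:
  t OR t = max(a, b) on (0.25, 0.25) = 0.25
  NOT s = 1 − 0.28 = 0.72
  q OR NOT s = max(a, b) on (0.15, 0.72) = 0.72
  r OR s = max(a, b) on (0.60, 0.28) = 0.60
  (q OR NOT s) AND (r OR s) = min(a, b) on (0.72, 0.60) = 0.60
  (t OR t) OR ((q OR NOT s) AND (r OR s)) = max(a, b) on (0.25, 0.60) = 0.60
  → value = 0.6000
Under probabilistic:
  t OR t = a + b − a·b on (0.2500, 0.2500) = 0.4375
  NOT s = 1 − 0.2800 = 0.7200
  q OR NOT s = a + b − a·b on (0.1500, 0.7200) = 0.7620
  r OR s = a + b − a·b on (0.6000, 0.2800) = 0.7120
  (q OR NOT s) AND (r OR s) = a·b on (0.7620, 0.7120) = 0.5425
  (t OR t) OR ((q OR NOT s) AND (r OR s)) = a + b − a·b on (0.4375, 0.5425) = 0.7427
  → value = 0.7427
|0.6000 − 0.7427| = 0.143

0.143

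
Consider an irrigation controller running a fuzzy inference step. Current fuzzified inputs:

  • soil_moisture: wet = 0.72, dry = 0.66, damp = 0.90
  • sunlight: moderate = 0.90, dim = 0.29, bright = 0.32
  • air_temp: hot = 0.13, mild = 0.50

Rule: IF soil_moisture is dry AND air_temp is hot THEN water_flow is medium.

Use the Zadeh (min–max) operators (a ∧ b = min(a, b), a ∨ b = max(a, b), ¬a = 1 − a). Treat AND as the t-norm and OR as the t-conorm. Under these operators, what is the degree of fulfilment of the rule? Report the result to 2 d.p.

firing strength: dry=0.66, hot=0.13; AND[min(a, b)] → w = 0.13

0.13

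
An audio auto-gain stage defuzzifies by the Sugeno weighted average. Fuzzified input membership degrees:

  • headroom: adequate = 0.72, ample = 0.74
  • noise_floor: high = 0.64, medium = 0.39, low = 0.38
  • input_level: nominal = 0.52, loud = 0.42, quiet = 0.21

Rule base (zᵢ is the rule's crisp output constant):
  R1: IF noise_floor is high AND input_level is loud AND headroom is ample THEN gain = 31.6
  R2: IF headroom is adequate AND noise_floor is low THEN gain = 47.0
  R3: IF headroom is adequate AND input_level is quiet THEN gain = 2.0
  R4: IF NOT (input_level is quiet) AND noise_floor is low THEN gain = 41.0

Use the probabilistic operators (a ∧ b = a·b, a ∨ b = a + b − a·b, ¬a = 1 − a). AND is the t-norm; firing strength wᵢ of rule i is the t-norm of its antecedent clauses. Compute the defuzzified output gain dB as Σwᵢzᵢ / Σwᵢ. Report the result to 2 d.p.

34.37

R1 (z=31.6): high=0.64, loud=0.42, ample=0.74; AND[a·b] → w = 0.1989
R2 (z=47.0): adequate=0.72, low=0.38; AND[a·b] → w = 0.2736
R3 (z=2.0): adequate=0.72, quiet=0.21; AND[a·b] → w = 0.1512
R4 (z=41.0): ¬quiet=1−0.21=0.79, low=0.38; AND[a·b] → w = 0.3002
Weighted average = (0.1989·31.6 + 0.2736·47.0 + 0.1512·2.0 + 0.3002·41.0) / (0.1989 + 0.2736 + 0.1512 + 0.3002)
  = 31.7554 / 0.9239 = 34.37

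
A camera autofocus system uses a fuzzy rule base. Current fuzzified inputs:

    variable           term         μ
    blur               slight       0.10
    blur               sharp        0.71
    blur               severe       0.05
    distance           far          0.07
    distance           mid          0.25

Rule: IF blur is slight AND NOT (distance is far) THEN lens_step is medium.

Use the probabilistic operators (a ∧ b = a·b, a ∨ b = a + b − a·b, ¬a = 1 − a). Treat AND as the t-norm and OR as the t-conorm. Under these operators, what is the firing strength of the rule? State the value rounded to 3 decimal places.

firing strength: slight=0.10, ¬far=1−0.07=0.93; AND[a·b] → w = 0.0930

0.093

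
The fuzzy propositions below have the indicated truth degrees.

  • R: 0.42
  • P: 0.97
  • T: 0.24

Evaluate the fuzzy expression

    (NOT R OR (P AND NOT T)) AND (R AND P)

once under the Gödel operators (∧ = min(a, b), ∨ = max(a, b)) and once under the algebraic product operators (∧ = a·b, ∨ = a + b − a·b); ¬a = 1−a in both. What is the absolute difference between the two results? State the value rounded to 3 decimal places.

Under Gödel:
  NOT R = 1 − 0.42 = 0.58
  NOT T = 1 − 0.24 = 0.76
  P AND NOT T = min(a, b) on (0.97, 0.76) = 0.76
  NOT R OR (P AND NOT T) = max(a, b) on (0.58, 0.76) = 0.76
  R AND P = min(a, b) on (0.42, 0.97) = 0.42
  (NOT R OR (P AND NOT T)) AND (R AND P) = min(a, b) on (0.76, 0.42) = 0.42
  → value = 0.4200
Under algebraic product:
  NOT R = 1 − 0.4200 = 0.5800
  NOT T = 1 − 0.2400 = 0.7600
  P AND NOT T = a·b on (0.9700, 0.7600) = 0.7372
  NOT R OR (P AND NOT T) = a + b − a·b on (0.5800, 0.7372) = 0.8896
  R AND P = a·b on (0.4200, 0.9700) = 0.4074
  (NOT R OR (P AND NOT T)) AND (R AND P) = a·b on (0.8896, 0.4074) = 0.3624
  → value = 0.3624
|0.4200 − 0.3624| = 0.058

0.058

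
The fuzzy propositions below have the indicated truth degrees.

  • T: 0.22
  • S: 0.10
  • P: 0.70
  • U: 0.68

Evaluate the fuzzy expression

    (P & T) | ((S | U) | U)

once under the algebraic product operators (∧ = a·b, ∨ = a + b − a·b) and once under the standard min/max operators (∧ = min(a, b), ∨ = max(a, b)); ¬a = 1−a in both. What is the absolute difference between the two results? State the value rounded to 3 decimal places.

0.242

Under algebraic product:
  P & T = a·b on (0.7000, 0.2200) = 0.1540
  S | U = a + b − a·b on (0.1000, 0.6800) = 0.7120
  (S | U) | U = a + b − a·b on (0.7120, 0.6800) = 0.9078
  (P & T) | ((S | U) | U) = a + b − a·b on (0.1540, 0.9078) = 0.9220
  → value = 0.9220
Under standard min/max:
  P & T = min(a, b) on (0.70, 0.22) = 0.22
  S | U = max(a, b) on (0.10, 0.68) = 0.68
  (S | U) | U = max(a, b) on (0.68, 0.68) = 0.68
  (P & T) | ((S | U) | U) = max(a, b) on (0.22, 0.68) = 0.68
  → value = 0.6800
|0.9220 − 0.6800| = 0.242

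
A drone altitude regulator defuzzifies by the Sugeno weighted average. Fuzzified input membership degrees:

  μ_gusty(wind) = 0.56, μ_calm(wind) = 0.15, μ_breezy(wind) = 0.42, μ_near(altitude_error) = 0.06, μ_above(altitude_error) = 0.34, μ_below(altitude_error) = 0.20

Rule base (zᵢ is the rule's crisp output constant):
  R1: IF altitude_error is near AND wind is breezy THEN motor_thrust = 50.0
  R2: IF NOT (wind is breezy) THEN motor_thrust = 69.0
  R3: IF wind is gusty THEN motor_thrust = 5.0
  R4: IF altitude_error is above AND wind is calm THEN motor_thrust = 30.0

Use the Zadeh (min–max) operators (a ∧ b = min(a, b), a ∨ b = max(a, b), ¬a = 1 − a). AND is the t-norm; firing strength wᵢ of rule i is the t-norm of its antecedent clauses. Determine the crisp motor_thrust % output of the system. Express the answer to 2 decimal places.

R1 (z=50.0): near=0.06, breezy=0.42; AND[min(a, b)] → w = 0.06
R2 (z=69.0): ¬breezy=1−0.42=0.58 → w = 0.58
R3 (z=5.0): gusty=0.56 → w = 0.56
R4 (z=30.0): above=0.34, calm=0.15; AND[min(a, b)] → w = 0.15
Weighted average = (0.06·50.0 + 0.58·69.0 + 0.56·5.0 + 0.15·30.0) / (0.06 + 0.58 + 0.56 + 0.15)
  = 50.3200 / 1.3500 = 37.27

37.27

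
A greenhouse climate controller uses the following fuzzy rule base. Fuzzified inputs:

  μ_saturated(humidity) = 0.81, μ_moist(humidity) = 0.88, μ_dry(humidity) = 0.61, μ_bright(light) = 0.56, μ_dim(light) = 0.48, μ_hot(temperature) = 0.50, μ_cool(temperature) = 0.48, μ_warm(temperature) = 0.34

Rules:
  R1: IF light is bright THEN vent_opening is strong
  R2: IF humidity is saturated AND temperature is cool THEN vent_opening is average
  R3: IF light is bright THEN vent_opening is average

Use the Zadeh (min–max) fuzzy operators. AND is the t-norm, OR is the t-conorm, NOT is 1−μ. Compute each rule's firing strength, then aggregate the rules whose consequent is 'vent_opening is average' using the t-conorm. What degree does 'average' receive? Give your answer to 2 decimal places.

0.56

R1: bright=0.56 → w = 0.56
R2: saturated=0.81, cool=0.48; AND[min(a, b)] → w = 0.48
R3: bright=0.56 → w = 0.56
Rules with consequent 'average': {R2, R3} → strengths 0.48, 0.56
Aggregate via t-conorm [max(a, b)]: 0.56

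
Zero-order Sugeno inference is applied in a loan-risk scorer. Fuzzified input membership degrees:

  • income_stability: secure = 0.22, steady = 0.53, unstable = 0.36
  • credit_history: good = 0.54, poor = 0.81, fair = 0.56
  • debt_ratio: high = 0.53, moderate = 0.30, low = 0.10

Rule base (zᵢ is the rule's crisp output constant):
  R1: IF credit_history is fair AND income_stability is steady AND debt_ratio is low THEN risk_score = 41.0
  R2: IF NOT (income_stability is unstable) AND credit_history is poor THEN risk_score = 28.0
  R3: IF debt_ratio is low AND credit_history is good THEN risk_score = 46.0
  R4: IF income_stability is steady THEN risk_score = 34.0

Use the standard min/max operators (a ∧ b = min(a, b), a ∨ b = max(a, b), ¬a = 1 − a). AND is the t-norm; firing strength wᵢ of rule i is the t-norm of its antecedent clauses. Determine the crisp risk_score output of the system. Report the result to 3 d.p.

R1 (z=41.0): fair=0.56, steady=0.53, low=0.10; AND[min(a, b)] → w = 0.10
R2 (z=28.0): ¬unstable=1−0.36=0.64, poor=0.81; AND[min(a, b)] → w = 0.64
R3 (z=46.0): low=0.10, good=0.54; AND[min(a, b)] → w = 0.10
R4 (z=34.0): steady=0.53 → w = 0.53
Weighted average = (0.10·41.0 + 0.64·28.0 + 0.10·46.0 + 0.53·34.0) / (0.10 + 0.64 + 0.10 + 0.53)
  = 44.6400 / 1.3700 = 32.584

32.584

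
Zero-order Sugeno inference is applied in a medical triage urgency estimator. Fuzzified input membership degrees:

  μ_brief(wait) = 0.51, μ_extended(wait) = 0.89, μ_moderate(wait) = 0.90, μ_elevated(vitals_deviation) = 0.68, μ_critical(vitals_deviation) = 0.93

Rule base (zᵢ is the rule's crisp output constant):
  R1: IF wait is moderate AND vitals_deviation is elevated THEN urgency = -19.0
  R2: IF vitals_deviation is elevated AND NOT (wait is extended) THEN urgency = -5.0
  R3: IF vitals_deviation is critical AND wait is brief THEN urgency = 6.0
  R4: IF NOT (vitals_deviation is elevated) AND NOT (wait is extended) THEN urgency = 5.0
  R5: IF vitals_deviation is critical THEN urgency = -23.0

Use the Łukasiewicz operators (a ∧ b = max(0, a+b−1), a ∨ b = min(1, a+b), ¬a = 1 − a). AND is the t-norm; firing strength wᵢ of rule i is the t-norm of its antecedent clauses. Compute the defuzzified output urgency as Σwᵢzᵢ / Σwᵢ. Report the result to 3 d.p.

-15.267

R1 (z=-19.0): moderate=0.90, elevated=0.68; AND[max(0, a+b−1)] → w = 0.58
R2 (z=-5.0): elevated=0.68, ¬extended=1−0.89=0.11; AND[max(0, a+b−1)] → w = 0.00
R3 (z=6.0): critical=0.93, brief=0.51; AND[max(0, a+b−1)] → w = 0.44
R4 (z=5.0): ¬elevated=1−0.68=0.32, ¬extended=1−0.89=0.11; AND[max(0, a+b−1)] → w = 0.00
R5 (z=-23.0): critical=0.93 → w = 0.93
Weighted average = (0.58·-19.0 + 0.00·-5.0 + 0.44·6.0 + 0.00·5.0 + 0.93·-23.0) / (0.58 + 0.00 + 0.44 + 0.00 + 0.93)
  = -29.7700 / 1.9500 = -15.267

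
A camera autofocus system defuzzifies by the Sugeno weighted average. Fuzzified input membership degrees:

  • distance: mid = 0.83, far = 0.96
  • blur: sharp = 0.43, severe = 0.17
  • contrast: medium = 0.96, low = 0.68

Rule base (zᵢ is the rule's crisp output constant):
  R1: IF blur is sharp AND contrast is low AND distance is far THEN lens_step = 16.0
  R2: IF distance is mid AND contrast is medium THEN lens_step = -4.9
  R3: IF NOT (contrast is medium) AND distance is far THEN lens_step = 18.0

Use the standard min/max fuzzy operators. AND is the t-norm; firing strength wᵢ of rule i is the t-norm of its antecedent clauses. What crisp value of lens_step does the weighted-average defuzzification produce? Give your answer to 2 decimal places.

2.72

R1 (z=16.0): sharp=0.43, low=0.68, far=0.96; AND[min(a, b)] → w = 0.43
R2 (z=-4.9): mid=0.83, medium=0.96; AND[min(a, b)] → w = 0.83
R3 (z=18.0): ¬medium=1−0.96=0.04, far=0.96; AND[min(a, b)] → w = 0.04
Weighted average = (0.43·16.0 + 0.83·-4.9 + 0.04·18.0) / (0.43 + 0.83 + 0.04)
  = 3.5330 / 1.3000 = 2.72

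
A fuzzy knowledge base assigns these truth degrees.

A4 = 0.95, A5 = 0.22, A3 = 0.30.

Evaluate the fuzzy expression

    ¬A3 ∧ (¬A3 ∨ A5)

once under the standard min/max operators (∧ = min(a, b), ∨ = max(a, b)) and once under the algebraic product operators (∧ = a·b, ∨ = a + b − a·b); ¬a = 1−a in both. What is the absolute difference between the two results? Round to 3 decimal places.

0.164

Under standard min/max:
  ¬A3 = 1 − 0.30 = 0.70
  ¬A3 = 1 − 0.30 = 0.70
  ¬A3 ∨ A5 = max(a, b) on (0.70, 0.22) = 0.70
  ¬A3 ∧ (¬A3 ∨ A5) = min(a, b) on (0.70, 0.70) = 0.70
  → value = 0.7000
Under algebraic product:
  ¬A3 = 1 − 0.3000 = 0.7000
  ¬A3 = 1 − 0.3000 = 0.7000
  ¬A3 ∨ A5 = a + b − a·b on (0.7000, 0.2200) = 0.7660
  ¬A3 ∧ (¬A3 ∨ A5) = a·b on (0.7000, 0.7660) = 0.5362
  → value = 0.5362
|0.7000 − 0.5362| = 0.164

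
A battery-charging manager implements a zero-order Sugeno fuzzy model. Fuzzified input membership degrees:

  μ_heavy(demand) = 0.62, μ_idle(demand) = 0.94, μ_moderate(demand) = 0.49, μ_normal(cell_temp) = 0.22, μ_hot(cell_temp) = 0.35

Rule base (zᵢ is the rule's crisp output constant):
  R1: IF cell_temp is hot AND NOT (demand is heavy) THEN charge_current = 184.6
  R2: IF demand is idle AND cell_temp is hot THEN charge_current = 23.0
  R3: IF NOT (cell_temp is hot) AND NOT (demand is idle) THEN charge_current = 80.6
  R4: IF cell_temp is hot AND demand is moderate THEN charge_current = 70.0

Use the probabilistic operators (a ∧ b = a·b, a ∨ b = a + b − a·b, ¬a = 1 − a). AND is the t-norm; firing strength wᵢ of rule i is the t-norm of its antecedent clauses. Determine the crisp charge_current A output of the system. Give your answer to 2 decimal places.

70.29

R1 (z=184.6): hot=0.35, ¬heavy=1−0.62=0.38; AND[a·b] → w = 0.1330
R2 (z=23.0): idle=0.94, hot=0.35; AND[a·b] → w = 0.3290
R3 (z=80.6): ¬hot=1−0.35=0.65, ¬idle=1−0.94=0.06; AND[a·b] → w = 0.0390
R4 (z=70.0): hot=0.35, moderate=0.49; AND[a·b] → w = 0.1715
Weighted average = (0.1330·184.6 + 0.3290·23.0 + 0.0390·80.6 + 0.1715·70.0) / (0.1330 + 0.3290 + 0.0390 + 0.1715)
  = 47.2672 / 0.6725 = 70.29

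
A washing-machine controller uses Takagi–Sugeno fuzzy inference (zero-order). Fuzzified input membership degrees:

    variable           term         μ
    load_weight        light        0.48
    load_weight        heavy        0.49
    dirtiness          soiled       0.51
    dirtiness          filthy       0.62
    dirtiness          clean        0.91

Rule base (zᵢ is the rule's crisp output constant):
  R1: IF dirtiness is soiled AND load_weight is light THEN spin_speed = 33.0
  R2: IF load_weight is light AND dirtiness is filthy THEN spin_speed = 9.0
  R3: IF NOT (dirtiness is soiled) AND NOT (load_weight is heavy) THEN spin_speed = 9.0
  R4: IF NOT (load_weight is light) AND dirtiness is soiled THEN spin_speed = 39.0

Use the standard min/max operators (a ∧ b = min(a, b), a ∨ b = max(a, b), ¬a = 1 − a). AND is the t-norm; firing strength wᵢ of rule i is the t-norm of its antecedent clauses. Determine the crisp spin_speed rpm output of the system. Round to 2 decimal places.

R1 (z=33.0): soiled=0.51, light=0.48; AND[min(a, b)] → w = 0.48
R2 (z=9.0): light=0.48, filthy=0.62; AND[min(a, b)] → w = 0.48
R3 (z=9.0): ¬soiled=1−0.51=0.49, ¬heavy=1−0.49=0.51; AND[min(a, b)] → w = 0.49
R4 (z=39.0): ¬light=1−0.48=0.52, soiled=0.51; AND[min(a, b)] → w = 0.51
Weighted average = (0.48·33.0 + 0.48·9.0 + 0.49·9.0 + 0.51·39.0) / (0.48 + 0.48 + 0.49 + 0.51)
  = 44.4600 / 1.9600 = 22.68

22.68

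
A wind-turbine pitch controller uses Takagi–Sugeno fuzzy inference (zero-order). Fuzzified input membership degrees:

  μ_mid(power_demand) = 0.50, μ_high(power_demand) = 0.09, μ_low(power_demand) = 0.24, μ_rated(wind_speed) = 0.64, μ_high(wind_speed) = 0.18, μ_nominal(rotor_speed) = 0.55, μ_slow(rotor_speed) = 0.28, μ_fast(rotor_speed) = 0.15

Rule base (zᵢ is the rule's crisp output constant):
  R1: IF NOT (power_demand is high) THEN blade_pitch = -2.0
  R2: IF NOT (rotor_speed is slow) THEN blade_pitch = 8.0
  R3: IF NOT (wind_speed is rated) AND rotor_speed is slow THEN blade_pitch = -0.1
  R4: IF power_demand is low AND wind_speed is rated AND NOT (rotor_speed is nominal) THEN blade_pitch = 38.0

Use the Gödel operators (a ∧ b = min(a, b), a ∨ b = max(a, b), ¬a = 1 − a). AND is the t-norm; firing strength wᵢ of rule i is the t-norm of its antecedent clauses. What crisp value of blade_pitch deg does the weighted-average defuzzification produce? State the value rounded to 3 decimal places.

6.061

R1 (z=-2.0): ¬high=1−0.09=0.91 → w = 0.91
R2 (z=8.0): ¬slow=1−0.28=0.72 → w = 0.72
R3 (z=-0.1): ¬rated=1−0.64=0.36, slow=0.28; AND[min(a, b)] → w = 0.28
R4 (z=38.0): low=0.24, rated=0.64, ¬nominal=1−0.55=0.45; AND[min(a, b)] → w = 0.24
Weighted average = (0.91·-2.0 + 0.72·8.0 + 0.28·-0.1 + 0.24·38.0) / (0.91 + 0.72 + 0.28 + 0.24)
  = 13.0320 / 2.1500 = 6.061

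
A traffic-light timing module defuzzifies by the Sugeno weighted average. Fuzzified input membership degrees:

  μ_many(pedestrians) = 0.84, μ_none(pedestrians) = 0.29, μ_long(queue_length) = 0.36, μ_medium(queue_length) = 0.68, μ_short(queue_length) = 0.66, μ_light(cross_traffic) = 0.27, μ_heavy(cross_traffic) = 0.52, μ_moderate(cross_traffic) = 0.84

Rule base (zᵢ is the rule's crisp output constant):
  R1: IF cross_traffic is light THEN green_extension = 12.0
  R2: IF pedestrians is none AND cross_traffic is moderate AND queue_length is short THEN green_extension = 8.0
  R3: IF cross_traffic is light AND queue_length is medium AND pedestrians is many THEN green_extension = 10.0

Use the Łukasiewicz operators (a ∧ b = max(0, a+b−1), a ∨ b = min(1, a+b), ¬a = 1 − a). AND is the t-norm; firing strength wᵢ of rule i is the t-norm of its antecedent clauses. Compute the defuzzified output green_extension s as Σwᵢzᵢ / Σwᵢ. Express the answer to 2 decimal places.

R1 (z=12.0): light=0.27 → w = 0.27
R2 (z=8.0): none=0.29, moderate=0.84, short=0.66; AND[max(0, a+b−1)] → w = 0.00
R3 (z=10.0): light=0.27, medium=0.68, many=0.84; AND[max(0, a+b−1)] → w = 0.00
Weighted average = (0.27·12.0 + 0.00·8.0 + 0.00·10.0) / (0.27 + 0.00 + 0.00)
  = 3.2400 / 0.2700 = 12.00

12.00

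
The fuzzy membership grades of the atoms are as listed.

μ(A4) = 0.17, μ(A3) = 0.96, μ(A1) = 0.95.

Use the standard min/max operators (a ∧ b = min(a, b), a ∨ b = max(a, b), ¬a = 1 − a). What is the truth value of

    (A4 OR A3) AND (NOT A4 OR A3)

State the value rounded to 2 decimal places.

A4 OR A3 = max(a, b) on (0.17, 0.96) = 0.96
NOT A4 = 1 − 0.17 = 0.83
NOT A4 OR A3 = max(a, b) on (0.83, 0.96) = 0.96
(A4 OR A3) AND (NOT A4 OR A3) = min(a, b) on (0.96, 0.96) = 0.96

0.96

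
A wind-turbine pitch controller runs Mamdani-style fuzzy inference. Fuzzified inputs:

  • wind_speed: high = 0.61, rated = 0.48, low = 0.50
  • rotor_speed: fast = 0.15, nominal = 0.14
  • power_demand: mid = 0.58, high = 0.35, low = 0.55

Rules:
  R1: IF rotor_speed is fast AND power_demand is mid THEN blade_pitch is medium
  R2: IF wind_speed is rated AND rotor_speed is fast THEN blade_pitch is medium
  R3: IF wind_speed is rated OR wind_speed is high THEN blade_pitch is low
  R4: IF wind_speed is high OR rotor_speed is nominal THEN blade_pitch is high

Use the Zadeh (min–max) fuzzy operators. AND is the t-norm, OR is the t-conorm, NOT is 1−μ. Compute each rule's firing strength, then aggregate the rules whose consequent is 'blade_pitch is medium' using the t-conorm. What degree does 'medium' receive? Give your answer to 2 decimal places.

R1: fast=0.15, mid=0.58; AND[min(a, b)] → w = 0.15
R2: rated=0.48, fast=0.15; AND[min(a, b)] → w = 0.15
R3: rated=0.48, high=0.61; OR[max(a, b)] → w = 0.61
R4: high=0.61, nominal=0.14; OR[max(a, b)] → w = 0.61
Rules with consequent 'medium': {R1, R2} → strengths 0.15, 0.15
Aggregate via t-conorm [max(a, b)]: 0.15

0.15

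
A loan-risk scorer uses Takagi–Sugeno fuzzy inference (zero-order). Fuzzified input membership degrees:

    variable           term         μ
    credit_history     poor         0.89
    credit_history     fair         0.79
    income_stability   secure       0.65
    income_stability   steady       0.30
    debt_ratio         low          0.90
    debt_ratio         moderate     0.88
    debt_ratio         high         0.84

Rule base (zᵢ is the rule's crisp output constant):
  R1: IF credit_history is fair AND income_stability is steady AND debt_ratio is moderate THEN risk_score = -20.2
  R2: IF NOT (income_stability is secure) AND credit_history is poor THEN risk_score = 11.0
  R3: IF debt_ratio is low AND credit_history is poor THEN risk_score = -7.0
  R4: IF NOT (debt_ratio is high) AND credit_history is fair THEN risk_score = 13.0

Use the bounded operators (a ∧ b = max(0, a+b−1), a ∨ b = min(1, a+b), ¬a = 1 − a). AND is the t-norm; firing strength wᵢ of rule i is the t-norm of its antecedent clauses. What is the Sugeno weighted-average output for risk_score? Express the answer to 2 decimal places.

-2.81

R1 (z=-20.2): fair=0.79, steady=0.30, moderate=0.88; AND[max(0, a+b−1)] → w = 0.00
R2 (z=11.0): ¬secure=1−0.65=0.35, poor=0.89; AND[max(0, a+b−1)] → w = 0.24
R3 (z=-7.0): low=0.90, poor=0.89; AND[max(0, a+b−1)] → w = 0.79
R4 (z=13.0): ¬high=1−0.84=0.16, fair=0.79; AND[max(0, a+b−1)] → w = 0.00
Weighted average = (0.00·-20.2 + 0.24·11.0 + 0.79·-7.0 + 0.00·13.0) / (0.00 + 0.24 + 0.79 + 0.00)
  = -2.8900 / 1.0300 = -2.81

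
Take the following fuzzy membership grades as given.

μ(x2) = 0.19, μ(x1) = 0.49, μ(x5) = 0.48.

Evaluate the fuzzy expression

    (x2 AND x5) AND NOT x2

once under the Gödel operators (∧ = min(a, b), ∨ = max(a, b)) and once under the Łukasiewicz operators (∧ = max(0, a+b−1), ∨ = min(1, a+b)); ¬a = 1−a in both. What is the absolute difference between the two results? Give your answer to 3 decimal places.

Under Gödel:
  x2 AND x5 = min(a, b) on (0.19, 0.48) = 0.19
  NOT x2 = 1 − 0.19 = 0.81
  (x2 AND x5) AND NOT x2 = min(a, b) on (0.19, 0.81) = 0.19
  → value = 0.1900
Under Łukasiewicz:
  x2 AND x5 = max(0, a+b−1) on (0.19, 0.48) = 0.00
  NOT x2 = 1 − 0.19 = 0.81
  (x2 AND x5) AND NOT x2 = max(0, a+b−1) on (0.00, 0.81) = 0.00
  → value = 0.0000
|0.1900 − 0.0000| = 0.190

0.190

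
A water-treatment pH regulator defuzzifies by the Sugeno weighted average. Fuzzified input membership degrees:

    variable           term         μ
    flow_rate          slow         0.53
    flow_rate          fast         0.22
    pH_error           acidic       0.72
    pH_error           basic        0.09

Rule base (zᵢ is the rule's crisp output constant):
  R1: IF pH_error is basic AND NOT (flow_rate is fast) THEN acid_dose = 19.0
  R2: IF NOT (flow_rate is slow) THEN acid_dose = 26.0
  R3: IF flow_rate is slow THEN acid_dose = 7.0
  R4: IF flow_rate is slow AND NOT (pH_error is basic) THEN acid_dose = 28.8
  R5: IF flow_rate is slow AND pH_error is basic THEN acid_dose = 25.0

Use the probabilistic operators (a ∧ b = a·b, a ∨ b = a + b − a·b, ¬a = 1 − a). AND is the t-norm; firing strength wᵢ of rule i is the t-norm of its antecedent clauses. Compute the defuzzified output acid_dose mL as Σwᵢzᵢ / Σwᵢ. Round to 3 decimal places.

R1 (z=19.0): basic=0.09, ¬fast=1−0.22=0.78; AND[a·b] → w = 0.0702
R2 (z=26.0): ¬slow=1−0.53=0.47 → w = 0.4700
R3 (z=7.0): slow=0.53 → w = 0.5300
R4 (z=28.8): slow=0.53, ¬basic=1−0.09=0.91; AND[a·b] → w = 0.4823
R5 (z=25.0): slow=0.53, basic=0.09; AND[a·b] → w = 0.0477
Weighted average = (0.0702·19.0 + 0.4700·26.0 + 0.5300·7.0 + 0.4823·28.8 + 0.0477·25.0) / (0.0702 + 0.4700 + 0.5300 + 0.4823 + 0.0477)
  = 32.3465 / 1.6002 = 20.214

20.214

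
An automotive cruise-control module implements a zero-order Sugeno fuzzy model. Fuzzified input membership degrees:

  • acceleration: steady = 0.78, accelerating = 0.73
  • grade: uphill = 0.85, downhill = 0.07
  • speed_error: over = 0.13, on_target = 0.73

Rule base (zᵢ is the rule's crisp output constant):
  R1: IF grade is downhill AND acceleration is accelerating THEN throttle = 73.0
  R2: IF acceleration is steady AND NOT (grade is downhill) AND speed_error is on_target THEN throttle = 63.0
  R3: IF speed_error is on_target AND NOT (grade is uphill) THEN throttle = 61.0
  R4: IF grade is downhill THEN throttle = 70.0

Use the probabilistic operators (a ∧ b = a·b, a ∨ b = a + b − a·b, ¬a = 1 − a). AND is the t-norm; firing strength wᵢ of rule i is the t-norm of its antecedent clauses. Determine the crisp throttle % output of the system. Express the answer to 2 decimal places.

R1 (z=73.0): downhill=0.07, accelerating=0.73; AND[a·b] → w = 0.0511
R2 (z=63.0): steady=0.78, ¬downhill=1−0.07=0.93, on_target=0.73; AND[a·b] → w = 0.5295
R3 (z=61.0): on_target=0.73, ¬uphill=1−0.85=0.15; AND[a·b] → w = 0.1095
R4 (z=70.0): downhill=0.07 → w = 0.0700
Weighted average = (0.0511·73.0 + 0.5295·63.0 + 0.1095·61.0 + 0.0700·70.0) / (0.0511 + 0.5295 + 0.1095 + 0.0700)
  = 48.6709 / 0.7601 = 64.03

64.03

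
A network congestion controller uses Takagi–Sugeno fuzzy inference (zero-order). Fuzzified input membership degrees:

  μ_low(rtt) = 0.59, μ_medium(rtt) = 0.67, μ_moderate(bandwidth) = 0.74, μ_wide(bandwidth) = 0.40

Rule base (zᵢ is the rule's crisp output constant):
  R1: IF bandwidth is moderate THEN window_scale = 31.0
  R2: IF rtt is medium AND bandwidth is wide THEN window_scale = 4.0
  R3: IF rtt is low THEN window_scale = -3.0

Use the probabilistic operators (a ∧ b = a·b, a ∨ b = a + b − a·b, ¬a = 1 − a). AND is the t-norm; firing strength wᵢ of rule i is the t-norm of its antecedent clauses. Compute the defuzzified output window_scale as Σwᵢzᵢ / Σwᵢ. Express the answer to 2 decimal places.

R1 (z=31.0): moderate=0.74 → w = 0.7400
R2 (z=4.0): medium=0.67, wide=0.40; AND[a·b] → w = 0.2680
R3 (z=-3.0): low=0.59 → w = 0.5900
Weighted average = (0.7400·31.0 + 0.2680·4.0 + 0.5900·-3.0) / (0.7400 + 0.2680 + 0.5900)
  = 22.2420 / 1.5980 = 13.92

13.92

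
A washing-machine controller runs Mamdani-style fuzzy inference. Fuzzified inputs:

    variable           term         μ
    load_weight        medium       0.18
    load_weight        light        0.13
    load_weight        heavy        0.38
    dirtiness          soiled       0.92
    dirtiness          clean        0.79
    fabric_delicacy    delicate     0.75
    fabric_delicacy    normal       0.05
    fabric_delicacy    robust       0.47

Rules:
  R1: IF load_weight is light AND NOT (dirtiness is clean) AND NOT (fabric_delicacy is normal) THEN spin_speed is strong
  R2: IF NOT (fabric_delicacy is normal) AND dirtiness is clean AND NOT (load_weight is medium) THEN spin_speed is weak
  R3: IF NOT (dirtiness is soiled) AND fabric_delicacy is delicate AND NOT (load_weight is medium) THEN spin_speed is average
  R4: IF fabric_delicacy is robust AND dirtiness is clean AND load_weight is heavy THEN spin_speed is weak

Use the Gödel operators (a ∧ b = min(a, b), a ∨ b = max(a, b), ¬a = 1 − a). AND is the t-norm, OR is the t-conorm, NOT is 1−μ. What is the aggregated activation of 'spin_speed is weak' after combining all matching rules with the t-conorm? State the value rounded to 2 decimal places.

0.79

R1: light=0.13, ¬clean=1−0.79=0.21, ¬normal=1−0.05=0.95; AND[min(a, b)] → w = 0.13
R2: ¬normal=1−0.05=0.95, clean=0.79, ¬medium=1−0.18=0.82; AND[min(a, b)] → w = 0.79
R3: ¬soiled=1−0.92=0.08, delicate=0.75, ¬medium=1−0.18=0.82; AND[min(a, b)] → w = 0.08
R4: robust=0.47, clean=0.79, heavy=0.38; AND[min(a, b)] → w = 0.38
Rules with consequent 'weak': {R2, R4} → strengths 0.79, 0.38
Aggregate via t-conorm [max(a, b)]: 0.79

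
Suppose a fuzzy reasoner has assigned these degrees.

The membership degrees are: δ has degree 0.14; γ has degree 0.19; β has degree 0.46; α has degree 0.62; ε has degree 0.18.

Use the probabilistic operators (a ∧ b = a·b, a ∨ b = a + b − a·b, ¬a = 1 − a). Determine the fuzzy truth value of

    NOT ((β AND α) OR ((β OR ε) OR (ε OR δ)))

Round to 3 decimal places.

β AND α = a·b on (0.4600, 0.6200) = 0.2852
β OR ε = a + b − a·b on (0.4600, 0.1800) = 0.5572
ε OR δ = a + b − a·b on (0.1800, 0.1400) = 0.2948
(β OR ε) OR (ε OR δ) = a + b − a·b on (0.5572, 0.2948) = 0.6877
(β AND α) OR ((β OR ε) OR (ε OR δ)) = a + b − a·b on (0.2852, 0.6877) = 0.7768
NOT ((β AND α) OR ((β OR ε) OR (ε OR δ))) = 1 − 0.7768 = 0.2232

0.223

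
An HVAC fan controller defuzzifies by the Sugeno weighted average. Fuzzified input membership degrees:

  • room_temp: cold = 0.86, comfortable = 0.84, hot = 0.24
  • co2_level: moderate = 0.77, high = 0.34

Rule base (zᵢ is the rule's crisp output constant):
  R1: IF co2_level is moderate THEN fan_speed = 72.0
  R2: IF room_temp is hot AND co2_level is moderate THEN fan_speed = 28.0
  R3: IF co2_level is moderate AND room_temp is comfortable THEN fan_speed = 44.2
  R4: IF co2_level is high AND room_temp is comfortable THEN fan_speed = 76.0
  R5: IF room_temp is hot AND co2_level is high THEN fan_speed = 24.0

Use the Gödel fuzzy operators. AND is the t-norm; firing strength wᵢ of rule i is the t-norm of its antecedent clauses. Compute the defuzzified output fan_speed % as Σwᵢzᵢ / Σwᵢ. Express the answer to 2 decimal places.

R1 (z=72.0): moderate=0.77 → w = 0.77
R2 (z=28.0): hot=0.24, moderate=0.77; AND[min(a, b)] → w = 0.24
R3 (z=44.2): moderate=0.77, comfortable=0.84; AND[min(a, b)] → w = 0.77
R4 (z=76.0): high=0.34, comfortable=0.84; AND[min(a, b)] → w = 0.34
R5 (z=24.0): hot=0.24, high=0.34; AND[min(a, b)] → w = 0.24
Weighted average = (0.77·72.0 + 0.24·28.0 + 0.77·44.2 + 0.34·76.0 + 0.24·24.0) / (0.77 + 0.24 + 0.77 + 0.34 + 0.24)
  = 127.7940 / 2.3600 = 54.15

54.15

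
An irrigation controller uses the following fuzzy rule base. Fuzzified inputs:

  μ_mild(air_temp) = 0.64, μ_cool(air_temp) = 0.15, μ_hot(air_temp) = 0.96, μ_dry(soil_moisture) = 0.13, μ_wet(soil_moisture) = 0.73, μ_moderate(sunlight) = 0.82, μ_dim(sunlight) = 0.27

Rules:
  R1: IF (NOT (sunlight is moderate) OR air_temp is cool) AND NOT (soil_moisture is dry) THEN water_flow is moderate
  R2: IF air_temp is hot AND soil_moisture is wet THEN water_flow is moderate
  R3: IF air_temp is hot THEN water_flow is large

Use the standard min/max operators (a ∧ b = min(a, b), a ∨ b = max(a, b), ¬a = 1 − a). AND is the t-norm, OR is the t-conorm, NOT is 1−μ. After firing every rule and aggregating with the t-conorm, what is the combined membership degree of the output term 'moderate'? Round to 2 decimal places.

0.73

R1: (¬moderate=1−0.82=0.18 OR cool=0.15) = 0.18; AND[min(a, b)] with ¬dry=1−0.13=0.87 → w = 0.18
R2: hot=0.96, wet=0.73; AND[min(a, b)] → w = 0.73
R3: hot=0.96 → w = 0.96
Rules with consequent 'moderate': {R1, R2} → strengths 0.18, 0.73
Aggregate via t-conorm [max(a, b)]: 0.73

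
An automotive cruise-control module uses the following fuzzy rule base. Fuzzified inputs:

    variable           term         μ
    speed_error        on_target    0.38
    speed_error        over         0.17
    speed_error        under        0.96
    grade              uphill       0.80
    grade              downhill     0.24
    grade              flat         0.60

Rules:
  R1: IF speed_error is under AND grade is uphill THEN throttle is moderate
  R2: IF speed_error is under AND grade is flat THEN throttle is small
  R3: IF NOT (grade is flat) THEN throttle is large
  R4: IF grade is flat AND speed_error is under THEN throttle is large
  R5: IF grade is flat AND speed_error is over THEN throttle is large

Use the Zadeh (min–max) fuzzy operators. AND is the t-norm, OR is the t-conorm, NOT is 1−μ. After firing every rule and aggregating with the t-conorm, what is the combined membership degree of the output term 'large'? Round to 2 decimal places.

0.60

R1: under=0.96, uphill=0.80; AND[min(a, b)] → w = 0.80
R2: under=0.96, flat=0.60; AND[min(a, b)] → w = 0.60
R3: ¬flat=1−0.60=0.40 → w = 0.40
R4: flat=0.60, under=0.96; AND[min(a, b)] → w = 0.60
R5: flat=0.60, over=0.17; AND[min(a, b)] → w = 0.17
Rules with consequent 'large': {R3, R4, R5} → strengths 0.40, 0.60, 0.17
Aggregate via t-conorm [max(a, b)]: 0.60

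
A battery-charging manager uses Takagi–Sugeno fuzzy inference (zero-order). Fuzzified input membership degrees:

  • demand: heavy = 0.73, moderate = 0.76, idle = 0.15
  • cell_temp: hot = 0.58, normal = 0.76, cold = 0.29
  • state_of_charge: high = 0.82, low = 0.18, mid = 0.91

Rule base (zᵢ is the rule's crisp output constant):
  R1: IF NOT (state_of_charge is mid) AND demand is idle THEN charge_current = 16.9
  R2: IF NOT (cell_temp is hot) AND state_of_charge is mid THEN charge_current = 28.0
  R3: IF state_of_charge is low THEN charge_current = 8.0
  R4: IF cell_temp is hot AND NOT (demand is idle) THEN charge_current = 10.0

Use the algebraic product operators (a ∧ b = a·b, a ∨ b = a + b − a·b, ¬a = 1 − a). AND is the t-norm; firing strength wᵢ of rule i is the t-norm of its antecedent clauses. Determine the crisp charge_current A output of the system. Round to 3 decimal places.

R1 (z=16.9): ¬mid=1−0.91=0.09, idle=0.15; AND[a·b] → w = 0.0135
R2 (z=28.0): ¬hot=1−0.58=0.42, mid=0.91; AND[a·b] → w = 0.3822
R3 (z=8.0): low=0.18 → w = 0.1800
R4 (z=10.0): hot=0.58, ¬idle=1−0.15=0.85; AND[a·b] → w = 0.4930
Weighted average = (0.0135·16.9 + 0.3822·28.0 + 0.1800·8.0 + 0.4930·10.0) / (0.0135 + 0.3822 + 0.1800 + 0.4930)
  = 17.2997 / 1.0687 = 16.188

16.188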